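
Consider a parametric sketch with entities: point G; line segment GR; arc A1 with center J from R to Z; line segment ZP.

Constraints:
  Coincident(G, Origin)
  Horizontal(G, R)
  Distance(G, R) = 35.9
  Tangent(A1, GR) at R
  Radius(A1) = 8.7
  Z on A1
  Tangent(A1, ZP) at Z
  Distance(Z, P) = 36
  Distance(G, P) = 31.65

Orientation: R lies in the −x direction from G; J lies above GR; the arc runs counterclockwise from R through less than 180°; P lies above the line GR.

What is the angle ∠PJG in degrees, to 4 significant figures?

50.66°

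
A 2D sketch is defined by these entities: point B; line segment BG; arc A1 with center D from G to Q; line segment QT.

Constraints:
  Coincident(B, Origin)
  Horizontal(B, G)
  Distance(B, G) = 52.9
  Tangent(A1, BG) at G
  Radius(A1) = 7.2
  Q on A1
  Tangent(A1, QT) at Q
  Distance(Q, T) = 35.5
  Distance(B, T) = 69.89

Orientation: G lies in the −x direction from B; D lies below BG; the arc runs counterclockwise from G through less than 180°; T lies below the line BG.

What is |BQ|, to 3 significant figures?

60.6

Checks: ∠(DG, GB) = 90.00° ✓; |DQ| = 7.200 ✓; ∠(DQ, QT) = 90.00° ✓; |QT| = 35.50 ✓; |BT| = 69.89 ✓.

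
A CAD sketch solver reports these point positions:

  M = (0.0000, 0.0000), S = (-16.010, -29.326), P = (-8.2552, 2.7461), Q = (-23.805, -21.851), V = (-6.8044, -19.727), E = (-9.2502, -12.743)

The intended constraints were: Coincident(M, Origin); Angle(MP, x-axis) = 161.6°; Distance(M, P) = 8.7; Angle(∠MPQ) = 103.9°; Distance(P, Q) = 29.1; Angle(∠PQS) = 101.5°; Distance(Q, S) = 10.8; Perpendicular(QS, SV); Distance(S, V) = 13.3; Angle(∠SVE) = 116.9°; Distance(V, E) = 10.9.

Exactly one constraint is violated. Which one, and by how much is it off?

Distance(V, E) = 10.9 — off by 3.50.

M = (0.00, 0.00) ✓; MP at 161.6° ✓; |MP| = 8.700 ✓; ∠MPQ = 103.9° ✓; |PQ| = 29.10 ✓; ∠PQS = 101.5° ✓; |QS| = 10.80 ✓; ∠(QS, SV) = 90.00° ✓; |SV| = 13.30 ✓; ∠SVE = 116.9° ✓; |VE| = 7.400 ✗.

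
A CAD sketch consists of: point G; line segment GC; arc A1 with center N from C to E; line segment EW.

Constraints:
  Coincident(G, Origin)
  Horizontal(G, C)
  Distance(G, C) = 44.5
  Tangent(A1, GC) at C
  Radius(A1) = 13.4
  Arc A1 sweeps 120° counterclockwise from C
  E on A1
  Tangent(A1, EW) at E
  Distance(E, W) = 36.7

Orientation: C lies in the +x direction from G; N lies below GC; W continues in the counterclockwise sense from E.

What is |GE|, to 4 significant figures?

38.55

G is at the origin; G and C share the same y with |GC| = 44.5 and C on the +x side, so C = (44.50, 0.000). The tangent condition forces NC to be normal to GC, so N = C + (0, -13.4) = (44.50, -13.40). On A1, C sits at bearing 90° from N; a 120° counterclockwise sweep puts E at bearing 210°, so E = N + 13.4·(cos 210°, sin 210°) = (32.90, -20.10). Then |GE| = |E − G| = 38.55.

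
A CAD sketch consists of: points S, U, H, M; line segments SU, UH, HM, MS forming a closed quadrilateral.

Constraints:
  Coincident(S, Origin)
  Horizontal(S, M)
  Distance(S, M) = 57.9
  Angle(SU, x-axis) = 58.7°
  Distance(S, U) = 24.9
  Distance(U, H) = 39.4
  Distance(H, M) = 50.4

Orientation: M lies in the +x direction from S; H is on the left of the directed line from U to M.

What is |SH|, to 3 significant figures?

63.7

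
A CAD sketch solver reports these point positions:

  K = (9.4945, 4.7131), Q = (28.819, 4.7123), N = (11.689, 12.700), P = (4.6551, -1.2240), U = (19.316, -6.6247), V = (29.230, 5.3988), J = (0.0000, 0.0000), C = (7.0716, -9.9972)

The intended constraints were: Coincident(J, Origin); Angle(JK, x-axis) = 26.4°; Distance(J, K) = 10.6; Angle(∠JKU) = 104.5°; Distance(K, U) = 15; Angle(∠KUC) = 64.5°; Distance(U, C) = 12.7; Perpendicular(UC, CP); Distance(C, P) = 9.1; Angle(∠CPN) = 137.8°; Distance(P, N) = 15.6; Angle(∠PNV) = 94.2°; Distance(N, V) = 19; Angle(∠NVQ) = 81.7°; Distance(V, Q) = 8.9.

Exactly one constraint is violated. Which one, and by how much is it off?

Distance(V, Q) = 8.9 — off by 8.10.

J = (0.00, 0.00) ✓; JK at 26.40° ✓; |JK| = 10.60 ✓; ∠JKU = 104.5° ✓; |KU| = 15.00 ✓; ∠KUC = 64.50° ✓; |UC| = 12.70 ✓; ∠(UC, CP) = 90.00° ✓; |CP| = 9.100 ✓; ∠CPN = 137.8° ✓; |PN| = 15.60 ✓; ∠PNV = 94.20° ✓; |NV| = 19.00 ✓; ∠NVQ = 81.69° ✓; |VQ| = 0.8001 ✗.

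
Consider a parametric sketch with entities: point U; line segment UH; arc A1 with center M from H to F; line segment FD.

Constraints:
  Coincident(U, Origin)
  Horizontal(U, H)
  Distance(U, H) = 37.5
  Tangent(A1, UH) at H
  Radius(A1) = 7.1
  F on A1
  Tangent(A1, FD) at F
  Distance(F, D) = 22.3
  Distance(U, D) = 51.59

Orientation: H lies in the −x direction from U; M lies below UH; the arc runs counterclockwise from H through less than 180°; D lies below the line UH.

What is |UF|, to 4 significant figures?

45.25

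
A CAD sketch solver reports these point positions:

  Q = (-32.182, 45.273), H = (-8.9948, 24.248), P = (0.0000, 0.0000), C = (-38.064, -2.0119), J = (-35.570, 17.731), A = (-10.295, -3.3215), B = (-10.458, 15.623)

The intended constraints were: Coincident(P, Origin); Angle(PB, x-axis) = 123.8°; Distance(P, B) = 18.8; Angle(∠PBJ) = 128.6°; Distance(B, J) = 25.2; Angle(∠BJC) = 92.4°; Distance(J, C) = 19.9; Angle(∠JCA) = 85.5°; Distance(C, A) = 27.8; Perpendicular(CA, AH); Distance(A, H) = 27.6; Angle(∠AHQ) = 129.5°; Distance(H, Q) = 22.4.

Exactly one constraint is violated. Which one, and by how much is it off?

Distance(H, Q) = 22.4 — off by 8.90.

P = (0.00, 0.00) ✓; PB at 123.8° ✓; |PB| = 18.80 ✓; ∠PBJ = 128.6° ✓; |BJ| = 25.20 ✓; ∠BJC = 92.40° ✓; |JC| = 19.90 ✓; ∠JCA = 85.50° ✓; |CA| = 27.80 ✓; ∠(CA, AH) = 90.00° ✓; |AH| = 27.60 ✓; ∠AHQ = 129.5° ✓; |HQ| = 31.30 ✗.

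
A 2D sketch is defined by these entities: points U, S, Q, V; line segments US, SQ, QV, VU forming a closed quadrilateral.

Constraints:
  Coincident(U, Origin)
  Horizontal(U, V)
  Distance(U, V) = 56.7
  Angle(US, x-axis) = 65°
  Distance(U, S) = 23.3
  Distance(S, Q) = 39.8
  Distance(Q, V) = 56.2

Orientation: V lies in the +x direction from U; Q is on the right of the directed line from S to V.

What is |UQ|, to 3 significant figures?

18.5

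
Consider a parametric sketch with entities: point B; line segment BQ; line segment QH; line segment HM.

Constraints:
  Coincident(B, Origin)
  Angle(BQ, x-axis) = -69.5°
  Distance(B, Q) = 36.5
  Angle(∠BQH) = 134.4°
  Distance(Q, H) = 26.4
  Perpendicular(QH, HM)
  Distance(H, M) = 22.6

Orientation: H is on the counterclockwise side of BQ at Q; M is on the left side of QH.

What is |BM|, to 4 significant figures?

52.05

B is at the origin; BQ runs at -69.5° with length 36.5, so Q = 36.5·(cos -69.5°, sin -69.5°) = (12.78, -34.19). ∠BQH = 134.4°, so QH runs at -69.5° + (180° − 134.4°) = -23.90° from the x-axis; with |QH| = 26.4, H = Q + 26.4·(cos -23.90°, sin -23.90°) = (36.92, -44.88). QH is perpendicular to HM; with |HM| = 22.6 on the left of QH, M = H + 22.6·(0.4051, 0.9143) = (46.08, -24.22). Then |BM| = |M − B| = 52.05.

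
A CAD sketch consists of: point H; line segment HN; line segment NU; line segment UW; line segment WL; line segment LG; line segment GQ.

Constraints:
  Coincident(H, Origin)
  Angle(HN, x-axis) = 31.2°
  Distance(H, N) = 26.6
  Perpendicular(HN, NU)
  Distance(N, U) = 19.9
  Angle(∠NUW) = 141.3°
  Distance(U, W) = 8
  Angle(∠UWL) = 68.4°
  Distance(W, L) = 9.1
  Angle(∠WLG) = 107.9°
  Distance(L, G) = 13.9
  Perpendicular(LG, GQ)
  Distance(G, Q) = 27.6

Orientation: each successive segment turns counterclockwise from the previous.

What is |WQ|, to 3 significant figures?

25.2

H is at the origin; HN runs at 31.2° with length 26.6, so N = (22.8, 13.8). HN is perpendicular to NU, so NU runs at 121°; with |NU| = 19.9, U = (12.4, 30.8). ∠NUW = 141.3° gives UW at 160° from the x-axis; with |UW| = 8.0, W = (4.93, 33.6). ∠UWL = 68.4° gives WL at -88.5° from the x-axis; with |WL| = 9.1, L = (5.17, 24.5). ∠WLG = 107.9° gives LG at -16.4° from the x-axis; with |LG| = 13.9, G = (18.5, 20.5). LG is perpendicular to GQ, so GQ runs at 73.6°; with |GQ| = 27.6, Q = (26.3, 47.0). Then |WQ| = |Q − W| = 25.2.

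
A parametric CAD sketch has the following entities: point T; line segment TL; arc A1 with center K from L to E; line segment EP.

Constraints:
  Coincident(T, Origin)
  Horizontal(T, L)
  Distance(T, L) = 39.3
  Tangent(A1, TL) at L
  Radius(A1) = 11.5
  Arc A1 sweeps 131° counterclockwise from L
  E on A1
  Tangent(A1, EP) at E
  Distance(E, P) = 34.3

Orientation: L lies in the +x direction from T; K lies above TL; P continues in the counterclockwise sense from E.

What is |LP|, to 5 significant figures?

47.010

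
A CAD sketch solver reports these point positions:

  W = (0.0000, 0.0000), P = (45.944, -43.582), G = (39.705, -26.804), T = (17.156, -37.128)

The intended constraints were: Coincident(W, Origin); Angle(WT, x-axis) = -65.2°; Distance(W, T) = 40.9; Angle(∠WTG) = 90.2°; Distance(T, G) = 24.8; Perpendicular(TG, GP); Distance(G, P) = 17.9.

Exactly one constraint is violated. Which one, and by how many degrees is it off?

Perpendicular(TG, GP) — off by 4.20°.

W = (0.00, 0.00) ✓; WT at -65.20° ✓; |WT| = 40.90 ✓; ∠WTG = 90.20° ✓; |TG| = 24.80 ✓; ∠(TG, GP) = 94.20° ✗; |GP| = 17.90 ✓.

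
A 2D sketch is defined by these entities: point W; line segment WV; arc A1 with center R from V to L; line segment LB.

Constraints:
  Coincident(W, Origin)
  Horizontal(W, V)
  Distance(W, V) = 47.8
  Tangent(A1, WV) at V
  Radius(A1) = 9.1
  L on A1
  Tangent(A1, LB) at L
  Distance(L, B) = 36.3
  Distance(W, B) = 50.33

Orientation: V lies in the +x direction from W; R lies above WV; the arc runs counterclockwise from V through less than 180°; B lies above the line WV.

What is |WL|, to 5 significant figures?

56.441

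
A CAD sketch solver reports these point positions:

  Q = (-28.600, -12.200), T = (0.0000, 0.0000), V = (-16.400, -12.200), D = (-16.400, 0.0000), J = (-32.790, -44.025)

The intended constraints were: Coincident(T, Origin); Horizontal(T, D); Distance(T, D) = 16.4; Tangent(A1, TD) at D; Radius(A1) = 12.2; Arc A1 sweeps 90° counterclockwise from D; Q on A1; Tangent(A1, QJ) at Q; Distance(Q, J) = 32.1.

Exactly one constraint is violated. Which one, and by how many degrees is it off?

Tangent(A1, QJ) at Q — off by 7.50°.

T = (0.00, 0.00) ✓; T.y = 0.00, D.y = 0.00 ✓; |TD| = 16.40 ✓; ∠(VD, DT) = 90.00° ✓; |VD| = 12.20 ✓; bearing(V→Q) − bearing(V→D) = 90.00° ✓; |VQ| = 12.20 ✓; ∠(VQ, QJ) = 97.50° ✗; |QJ| = 32.10 ✓.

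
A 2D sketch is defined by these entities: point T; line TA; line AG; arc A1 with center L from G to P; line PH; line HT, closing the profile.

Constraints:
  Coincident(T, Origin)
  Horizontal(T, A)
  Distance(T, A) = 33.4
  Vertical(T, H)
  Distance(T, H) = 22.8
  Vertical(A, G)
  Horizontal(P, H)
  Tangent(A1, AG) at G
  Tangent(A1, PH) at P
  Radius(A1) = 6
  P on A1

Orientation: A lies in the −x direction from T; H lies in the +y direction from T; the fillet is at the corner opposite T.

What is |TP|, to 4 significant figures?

35.65

T is at the origin; TA is horizontal with |TA| = 33.4 and A on the −x side, so A = (-33.40, 0.000). T and H share the same x with |TH| = 22.8 and H on the +y side, so H = (0.000, 22.80). The virtual corner opposite T is at (-33.40, 22.80). The tangent condition forces LG to be normal to AG and tangency of A1 to PH means the radius LP is perpendicular to PH, with radius 6.0, so the center L sits 6.0 in from both sides at L = (-27.40, 16.80). That places the tangent points at G = (-33.40, 16.80) on AG and P = (-27.40, 22.80) on PH. Then |TP| = |P − T| = 35.65.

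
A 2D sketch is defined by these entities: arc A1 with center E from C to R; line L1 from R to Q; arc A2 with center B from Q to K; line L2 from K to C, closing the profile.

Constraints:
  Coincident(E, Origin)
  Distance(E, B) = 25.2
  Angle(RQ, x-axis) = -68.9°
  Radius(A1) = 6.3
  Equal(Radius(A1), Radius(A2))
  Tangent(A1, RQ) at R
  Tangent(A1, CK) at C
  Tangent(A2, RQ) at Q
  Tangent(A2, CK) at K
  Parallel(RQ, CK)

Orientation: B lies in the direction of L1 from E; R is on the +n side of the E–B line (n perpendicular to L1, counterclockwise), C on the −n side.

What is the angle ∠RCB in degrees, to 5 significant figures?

75.964°

The slot axis is L1's direction at -68.9°, so u = (cos -68.9°, sin -68.9°) = (0.36000, -0.93295) and n = (−sin -68.9°, cos -68.9°) = (0.93295, 0.36000). E is at the origin and B lies 25.2 along u from E, so B = 25.2·u = (9.0719, -23.510). Tangency of A1 to both parallel lines with radius 6.3 puts R and C at E ± 6.3·n: R = (5.8776, 2.2680), C = (-5.8776, -2.2680). Then cos ∠RCB = CR·CB / (|CR||CB|), giving 75.964°.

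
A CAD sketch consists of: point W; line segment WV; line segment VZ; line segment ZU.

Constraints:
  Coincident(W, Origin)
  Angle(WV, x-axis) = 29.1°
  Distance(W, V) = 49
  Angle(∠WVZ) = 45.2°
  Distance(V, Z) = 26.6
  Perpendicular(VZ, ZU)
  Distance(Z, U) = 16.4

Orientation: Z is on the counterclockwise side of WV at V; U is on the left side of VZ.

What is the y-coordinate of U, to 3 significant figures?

15.5

W is at the origin; WV runs at 29.1° with length 49.0, so V = 49.0·(cos 29.1°, sin 29.1°) = (42.8, 23.8). ∠WVZ = 45.2°, so VZ runs at 29.1° + (180° − 45.2°) = 164° from the x-axis; with |VZ| = 26.6, Z = V + 26.6·(cos 164°, sin 164°) = (17.3, 31.2). The perpendicularity gives ZU at right angles to VZ; with |ZU| = 16.4 on the left of VZ, U = Z + 16.4·(-0.277, -0.961) = (12.7, 15.5). So U.y = 15.5.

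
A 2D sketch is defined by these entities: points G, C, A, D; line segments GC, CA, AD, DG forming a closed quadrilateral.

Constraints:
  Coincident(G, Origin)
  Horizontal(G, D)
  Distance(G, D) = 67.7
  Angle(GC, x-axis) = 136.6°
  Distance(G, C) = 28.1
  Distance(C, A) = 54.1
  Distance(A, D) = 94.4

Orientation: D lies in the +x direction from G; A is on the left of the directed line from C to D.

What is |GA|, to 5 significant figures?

68.345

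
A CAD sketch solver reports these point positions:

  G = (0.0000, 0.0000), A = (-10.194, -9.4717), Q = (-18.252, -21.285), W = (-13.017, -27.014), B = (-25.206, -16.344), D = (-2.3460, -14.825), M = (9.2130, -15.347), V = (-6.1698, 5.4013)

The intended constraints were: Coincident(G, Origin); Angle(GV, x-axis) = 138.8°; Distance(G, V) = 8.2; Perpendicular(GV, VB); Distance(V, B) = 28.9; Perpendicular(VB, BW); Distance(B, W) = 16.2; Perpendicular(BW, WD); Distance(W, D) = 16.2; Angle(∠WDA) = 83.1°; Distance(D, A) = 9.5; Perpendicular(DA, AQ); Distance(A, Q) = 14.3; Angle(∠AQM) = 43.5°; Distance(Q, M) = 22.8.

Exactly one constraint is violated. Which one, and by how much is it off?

Distance(Q, M) = 22.8 — off by 5.30.

G = (0.00, 0.00) ✓; GV at 138.8° ✓; |GV| = 8.200 ✓; ∠(GV, VB) = 90.00° ✓; |VB| = 28.90 ✓; ∠(VB, BW) = 90.00° ✓; |BW| = 16.20 ✓; ∠(BW, WD) = 90.00° ✓; |WD| = 16.20 ✓; ∠WDA = 83.10° ✓; |DA| = 9.500 ✓; ∠(DA, AQ) = 90.00° ✓; |AQ| = 14.30 ✓; ∠AQM = 43.50° ✓; |QM| = 28.10 ✗.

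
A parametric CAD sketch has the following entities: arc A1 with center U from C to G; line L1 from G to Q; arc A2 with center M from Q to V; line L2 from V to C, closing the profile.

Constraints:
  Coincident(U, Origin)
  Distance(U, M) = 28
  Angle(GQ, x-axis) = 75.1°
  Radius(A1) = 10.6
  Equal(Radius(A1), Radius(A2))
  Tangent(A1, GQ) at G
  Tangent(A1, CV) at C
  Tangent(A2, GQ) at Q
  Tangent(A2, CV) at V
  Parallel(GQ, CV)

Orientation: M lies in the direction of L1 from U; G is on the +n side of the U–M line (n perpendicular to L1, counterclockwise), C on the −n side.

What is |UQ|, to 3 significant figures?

29.9

The slot axis is L1's direction at 75.1°, so u = (cos 75.1°, sin 75.1°) = (0.257, 0.966) and n = (−sin 75.1°, cos 75.1°) = (-0.966, 0.257). U is at the origin and M lies 28.0 along u from U, so M = 28.0·u = (7.20, 27.1). Tangency of A1 to both parallel lines with radius 10.6 puts G and C at U ± 10.6·n: G = (-10.2, 2.73), C = (10.2, -2.73). Equal radii place Q and V the same way about M: Q = M + 10.6·n = (-3.04, 29.8), V = M − 10.6·n = (17.4, 24.3). Then |UQ| = |Q − U| = 29.9.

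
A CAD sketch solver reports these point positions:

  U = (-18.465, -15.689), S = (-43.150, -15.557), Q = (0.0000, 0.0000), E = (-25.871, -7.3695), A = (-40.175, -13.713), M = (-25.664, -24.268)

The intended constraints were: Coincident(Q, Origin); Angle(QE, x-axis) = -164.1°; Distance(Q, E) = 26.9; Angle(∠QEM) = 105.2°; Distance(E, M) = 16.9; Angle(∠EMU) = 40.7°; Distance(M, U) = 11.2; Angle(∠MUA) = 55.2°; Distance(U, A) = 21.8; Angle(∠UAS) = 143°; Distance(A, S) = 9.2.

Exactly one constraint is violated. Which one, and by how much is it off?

Distance(A, S) = 9.2 — off by 5.70.

Q = (0.00, 0.00) ✓; QE at -164.1° ✓; |QE| = 26.90 ✓; ∠QEM = 105.2° ✓; |EM| = 16.90 ✓; ∠EMU = 40.70° ✓; |MU| = 11.20 ✓; ∠MUA = 55.20° ✓; |UA| = 21.80 ✓; ∠UAS = 143.0° ✓; |AS| = 3.500 ✗.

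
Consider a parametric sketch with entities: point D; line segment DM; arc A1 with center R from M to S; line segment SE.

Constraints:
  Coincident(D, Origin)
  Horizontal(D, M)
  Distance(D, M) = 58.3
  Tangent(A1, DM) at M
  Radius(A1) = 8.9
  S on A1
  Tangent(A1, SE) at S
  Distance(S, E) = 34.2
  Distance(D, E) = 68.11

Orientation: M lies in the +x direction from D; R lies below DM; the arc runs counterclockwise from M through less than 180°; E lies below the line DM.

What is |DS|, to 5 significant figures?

50.359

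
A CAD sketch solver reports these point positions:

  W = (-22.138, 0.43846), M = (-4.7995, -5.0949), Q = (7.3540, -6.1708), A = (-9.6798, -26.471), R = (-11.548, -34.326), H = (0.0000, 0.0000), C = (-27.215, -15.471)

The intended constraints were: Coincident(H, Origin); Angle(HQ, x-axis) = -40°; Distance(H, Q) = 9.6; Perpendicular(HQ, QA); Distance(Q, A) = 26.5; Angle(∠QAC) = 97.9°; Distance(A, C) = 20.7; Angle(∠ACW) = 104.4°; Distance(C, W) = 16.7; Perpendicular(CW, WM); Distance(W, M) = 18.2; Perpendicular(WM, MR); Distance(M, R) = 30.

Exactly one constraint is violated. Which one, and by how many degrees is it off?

Perpendicular(WM, MR) — off by 4.70°.

H = (0.00, 0.00) ✓; HQ at -40.00° ✓; |HQ| = 9.600 ✓; ∠(HQ, QA) = 90.00° ✓; |QA| = 26.50 ✓; ∠QAC = 97.90° ✓; |AC| = 20.70 ✓; ∠ACW = 104.4° ✓; |CW| = 16.70 ✓; ∠(CW, WM) = 90.00° ✓; |WM| = 18.20 ✓; ∠(WM, MR) = 85.30° ✗; |MR| = 30.00 ✓.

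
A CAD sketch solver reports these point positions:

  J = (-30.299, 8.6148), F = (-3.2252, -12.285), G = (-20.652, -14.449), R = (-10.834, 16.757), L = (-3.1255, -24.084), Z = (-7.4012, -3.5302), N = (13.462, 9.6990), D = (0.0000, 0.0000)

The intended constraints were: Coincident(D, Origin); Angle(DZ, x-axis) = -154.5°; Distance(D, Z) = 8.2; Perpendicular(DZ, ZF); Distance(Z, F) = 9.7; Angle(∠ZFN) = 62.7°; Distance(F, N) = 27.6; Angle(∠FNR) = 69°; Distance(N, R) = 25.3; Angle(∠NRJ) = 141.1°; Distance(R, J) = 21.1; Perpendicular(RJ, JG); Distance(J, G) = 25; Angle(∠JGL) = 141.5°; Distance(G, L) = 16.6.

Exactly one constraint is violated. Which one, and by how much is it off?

Distance(G, L) = 16.6 — off by 3.40.

D = (0.00, 0.00) ✓; DZ at -154.5° ✓; |DZ| = 8.200 ✓; ∠(DZ, ZF) = 90.00° ✓; |ZF| = 9.700 ✓; ∠ZFN = 62.70° ✓; |FN| = 27.60 ✓; ∠FNR = 69.00° ✓; |NR| = 25.30 ✓; ∠NRJ = 141.1° ✓; |RJ| = 21.10 ✓; ∠(RJ, JG) = 90.00° ✓; |JG| = 25.00 ✓; ∠JGL = 141.5° ✓; |GL| = 20.00 ✗.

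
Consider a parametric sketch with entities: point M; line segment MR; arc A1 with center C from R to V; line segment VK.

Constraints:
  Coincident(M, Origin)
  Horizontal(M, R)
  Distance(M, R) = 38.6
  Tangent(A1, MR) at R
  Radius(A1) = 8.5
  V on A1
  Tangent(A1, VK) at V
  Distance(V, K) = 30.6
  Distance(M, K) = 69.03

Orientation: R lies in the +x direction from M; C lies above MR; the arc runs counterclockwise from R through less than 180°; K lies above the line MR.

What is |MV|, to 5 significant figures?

45.893

M is at the origin; MR is horizontal with |MR| = 38.6 and R on the +x side, so R = (38.600, 0.0000). Since A1 is tangent to MR there, CR ⟂ MR, so C = R + (0, 8.5) = (38.600, 8.5000). Since CV ⟂ VK (tangency), |CK| = √(8.5² + 30.6²) = 31.759 regardless of where V sits on A1. So K lies on both circle(M, 69.03) and circle(C, 31.759); the above-MR intersection is K = (62.391, 29.538). V is the foot of the tangent from K: V = (45.729, 3.8718).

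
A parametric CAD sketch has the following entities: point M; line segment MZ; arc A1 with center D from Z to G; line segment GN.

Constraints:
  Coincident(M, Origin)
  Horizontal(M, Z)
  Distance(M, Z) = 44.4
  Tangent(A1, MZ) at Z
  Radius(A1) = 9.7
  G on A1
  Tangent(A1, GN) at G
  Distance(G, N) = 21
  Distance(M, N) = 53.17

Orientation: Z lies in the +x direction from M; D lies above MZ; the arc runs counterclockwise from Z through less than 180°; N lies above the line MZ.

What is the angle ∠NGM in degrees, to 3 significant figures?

74.6°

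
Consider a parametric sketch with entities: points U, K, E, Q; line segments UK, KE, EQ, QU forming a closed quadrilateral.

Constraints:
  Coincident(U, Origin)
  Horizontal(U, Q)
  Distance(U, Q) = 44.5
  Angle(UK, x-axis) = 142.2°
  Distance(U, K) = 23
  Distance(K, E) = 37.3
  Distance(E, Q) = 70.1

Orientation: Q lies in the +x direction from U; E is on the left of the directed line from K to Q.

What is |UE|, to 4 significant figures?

49.47

U is at the origin; U and Q share the same y with |UQ| = 44.5 and Q in +x, so Q = (44.5, 0). UK runs at 142.2° with |UK| = 23.0, so K = (-18.17, 14.10). E is determined by |KE| = 37.3 and |EQ| = 70.1 together: it lies at the intersection of circle(K, 37.3) and circle(Q, 70.1). With |KQ| = 64.24, the foot of the radical line on KQ is 4.701 from K and the perpendicular offset is √(37.3² − 4.701²) = 37.00. Taking the left-of-KQ solution: E = (-5.467, 49.17).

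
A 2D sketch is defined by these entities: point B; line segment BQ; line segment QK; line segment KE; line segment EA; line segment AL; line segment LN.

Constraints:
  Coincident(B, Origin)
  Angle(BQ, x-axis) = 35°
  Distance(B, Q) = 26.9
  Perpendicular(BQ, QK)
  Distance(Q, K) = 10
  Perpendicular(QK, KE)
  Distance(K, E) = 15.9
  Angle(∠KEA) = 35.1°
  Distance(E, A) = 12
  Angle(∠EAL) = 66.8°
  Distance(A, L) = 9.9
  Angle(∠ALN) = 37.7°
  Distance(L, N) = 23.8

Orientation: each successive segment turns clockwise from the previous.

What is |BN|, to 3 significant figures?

5.42

B is at the origin; BQ runs at 35.0° with length 26.9, so Q = (22.0, 15.4). BQ ⟂ QK, so QK runs at -55.0°; with |QK| = 10.0, K = (27.8, 7.24). QK ⟂ KE, so KE runs at -145°; with |KE| = 15.9, E = (14.7, -1.88). ∠KEA = 35.1° gives EA at 70.1° from the x-axis; with |EA| = 12.0, A = (18.8, 9.40). ∠EAL = 66.8° gives AL at -43.1° from the x-axis; with |AL| = 9.9, L = (26.1, 2.64). ∠ALN = 37.7° gives LN at 175° from the x-axis; with |LN| = 23.8, N = (2.37, 4.88). Then |BN| = |N − B| = 5.42.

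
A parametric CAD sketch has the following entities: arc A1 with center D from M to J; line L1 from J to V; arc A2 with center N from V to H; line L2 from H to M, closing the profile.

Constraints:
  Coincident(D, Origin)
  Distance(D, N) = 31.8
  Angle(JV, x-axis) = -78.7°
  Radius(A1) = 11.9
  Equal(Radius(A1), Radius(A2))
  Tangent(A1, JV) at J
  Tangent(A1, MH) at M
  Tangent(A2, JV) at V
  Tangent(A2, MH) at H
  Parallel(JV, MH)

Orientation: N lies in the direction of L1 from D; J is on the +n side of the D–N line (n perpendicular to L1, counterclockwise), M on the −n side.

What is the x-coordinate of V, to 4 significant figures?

17.90

The slot axis is L1's direction at -78.7°, so u = (cos -78.7°, sin -78.7°) = (0.1959, -0.9806) and n = (−sin -78.7°, cos -78.7°) = (0.9806, 0.1959). D is at the origin and N lies 31.8 along u from D, so N = 31.8·u = (6.231, -31.18). Tangency of A1 to both parallel lines with radius 11.9 puts J and M at D ± 11.9·n: J = (11.67, 2.332), M = (-11.67, -2.332). Equal radii place V and H the same way about N: V = N + 11.9·n = (17.90, -28.85), H = N − 11.9·n = (-5.438, -33.52). So V.x = 17.90.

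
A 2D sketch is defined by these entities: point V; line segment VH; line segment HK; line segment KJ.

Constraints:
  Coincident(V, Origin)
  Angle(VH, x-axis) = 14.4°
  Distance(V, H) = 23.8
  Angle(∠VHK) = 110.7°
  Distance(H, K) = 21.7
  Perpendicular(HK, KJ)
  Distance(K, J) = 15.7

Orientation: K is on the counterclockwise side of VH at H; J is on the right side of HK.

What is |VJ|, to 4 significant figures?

48.46

∠VHK = 110.7°, so HK runs at 14.4° + (180° − 110.7°) = 83.70° from the x-axis; with |HK| = 21.7, K = H + 21.7·(cos 83.70°, sin 83.70°) = (25.43, 27.49). HK is perpendicular to KJ; with |KJ| = 15.7 on the right of HK, J = K + 15.7·(0.9940, -0.1097) = (41.04, 25.76). Then |VJ| = |J − V| = 48.46.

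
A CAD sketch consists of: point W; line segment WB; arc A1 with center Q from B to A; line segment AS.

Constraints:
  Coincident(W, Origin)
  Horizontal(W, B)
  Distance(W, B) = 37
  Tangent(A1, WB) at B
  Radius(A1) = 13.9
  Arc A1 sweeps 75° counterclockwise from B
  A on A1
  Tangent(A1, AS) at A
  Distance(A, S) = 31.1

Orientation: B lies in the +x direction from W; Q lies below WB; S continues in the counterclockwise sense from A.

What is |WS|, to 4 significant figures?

43.23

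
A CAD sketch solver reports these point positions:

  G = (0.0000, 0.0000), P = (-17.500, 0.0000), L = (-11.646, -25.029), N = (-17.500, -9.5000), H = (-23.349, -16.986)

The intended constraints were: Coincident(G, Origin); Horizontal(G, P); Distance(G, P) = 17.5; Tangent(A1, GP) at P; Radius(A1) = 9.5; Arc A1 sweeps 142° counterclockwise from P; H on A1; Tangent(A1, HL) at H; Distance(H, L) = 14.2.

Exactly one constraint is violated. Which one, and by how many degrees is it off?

Tangent(A1, HL) at H — off by 3.50°.

G = (0.00, 0.00) ✓; G.y = 0.00, P.y = 0.00 ✓; |GP| = 17.50 ✓; ∠(NP, PG) = 90.00° ✓; |NP| = 9.500 ✓; bearing(N→H) − bearing(N→P) = 142.0° ✓; |NH| = 9.500 ✓; ∠(NH, HL) = 86.50° ✗; |HL| = 14.20 ✓.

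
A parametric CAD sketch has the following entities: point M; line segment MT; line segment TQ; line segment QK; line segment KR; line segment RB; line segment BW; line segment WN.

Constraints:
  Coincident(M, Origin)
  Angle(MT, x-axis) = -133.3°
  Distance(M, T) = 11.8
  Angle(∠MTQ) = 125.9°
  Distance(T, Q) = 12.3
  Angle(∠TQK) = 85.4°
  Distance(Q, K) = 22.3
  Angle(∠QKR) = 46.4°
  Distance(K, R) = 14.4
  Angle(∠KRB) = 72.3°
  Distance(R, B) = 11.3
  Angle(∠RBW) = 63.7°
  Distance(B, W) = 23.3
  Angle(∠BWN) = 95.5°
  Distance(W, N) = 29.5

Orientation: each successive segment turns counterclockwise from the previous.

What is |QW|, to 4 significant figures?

30.23

M is at the origin; MT runs at -133.3° with length 11.8, so T = (-8.093, -8.588). ∠MTQ = 125.9° gives TQ at -79.20° from the x-axis; with |TQ| = 12.3, Q = (-5.788, -20.67). ∠TQK = 85.4° gives QK at 15.40° from the x-axis; with |QK| = 22.3, K = (15.71, -14.75). ∠QKR = 46.4° gives KR at 149.0° from the x-axis; with |KR| = 14.4, R = (3.368, -7.331). ∠KRB = 72.3° gives RB at -103.3° from the x-axis; with |RB| = 11.3, B = (0.7687, -18.33). ∠RBW = 63.7° gives BW at 13.00° from the x-axis; with |BW| = 23.3, W = (23.47, -13.09). Then |QW| = |W − Q| = 30.23.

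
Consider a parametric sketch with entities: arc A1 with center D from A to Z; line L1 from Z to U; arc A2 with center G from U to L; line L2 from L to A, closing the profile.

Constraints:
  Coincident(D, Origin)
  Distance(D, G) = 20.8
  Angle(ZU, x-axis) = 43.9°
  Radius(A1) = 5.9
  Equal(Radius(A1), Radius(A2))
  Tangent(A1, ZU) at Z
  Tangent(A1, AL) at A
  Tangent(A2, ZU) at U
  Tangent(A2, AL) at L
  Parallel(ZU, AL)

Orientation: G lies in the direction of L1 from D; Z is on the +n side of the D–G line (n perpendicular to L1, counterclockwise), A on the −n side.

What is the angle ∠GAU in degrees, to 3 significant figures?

13.7°

The slot axis is L1's direction at 43.9°, so u = (cos 43.9°, sin 43.9°) = (0.721, 0.693) and n = (−sin 43.9°, cos 43.9°) = (-0.693, 0.721). D is at the origin and G lies 20.8 along u from D, so G = 20.8·u = (15.0, 14.4). Tangency of A1 to both parallel lines with radius 5.9 puts Z and A at D ± 5.9·n: Z = (-4.09, 4.25), A = (4.09, -4.25). Equal radii place U and L the same way about G: U = G + 5.9·n = (10.9, 18.7), L = G − 5.9·n = (19.1, 10.2). Then cos ∠GAU = AG·AU / (|AG||AU|), giving 13.7°.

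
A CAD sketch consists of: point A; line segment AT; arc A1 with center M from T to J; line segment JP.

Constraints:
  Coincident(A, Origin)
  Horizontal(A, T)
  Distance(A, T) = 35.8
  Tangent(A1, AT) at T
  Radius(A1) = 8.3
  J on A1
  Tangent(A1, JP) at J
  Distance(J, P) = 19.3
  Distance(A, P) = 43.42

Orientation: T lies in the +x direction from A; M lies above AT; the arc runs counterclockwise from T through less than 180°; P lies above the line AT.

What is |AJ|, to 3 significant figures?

44.6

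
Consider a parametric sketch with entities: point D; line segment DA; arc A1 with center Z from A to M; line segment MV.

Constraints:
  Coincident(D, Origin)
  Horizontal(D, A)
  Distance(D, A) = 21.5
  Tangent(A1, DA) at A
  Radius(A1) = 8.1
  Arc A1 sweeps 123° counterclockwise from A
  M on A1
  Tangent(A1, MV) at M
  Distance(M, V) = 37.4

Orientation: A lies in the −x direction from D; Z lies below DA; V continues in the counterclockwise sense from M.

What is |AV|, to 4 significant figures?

45.93

D is at the origin; D and A share the same y with |DA| = 21.5 and A on the −x side, so A = (-21.50, 0.000). The tangent condition forces ZA to be normal to DA, so Z = A + (0, -8.1) = (-21.50, -8.100). On A1, A sits at bearing 90° from Z; a 123° counterclockwise sweep puts M at bearing 213°, so M = Z + 8.1·(cos 213°, sin 213°) = (-28.29, -12.51). The tangent condition forces ZM to be normal to MV, so MV runs along (−sin 213°, cos 213°); with |MV| = 37.4, V = (-7.924, -43.88). Then |AV| = |V − A| = 45.93.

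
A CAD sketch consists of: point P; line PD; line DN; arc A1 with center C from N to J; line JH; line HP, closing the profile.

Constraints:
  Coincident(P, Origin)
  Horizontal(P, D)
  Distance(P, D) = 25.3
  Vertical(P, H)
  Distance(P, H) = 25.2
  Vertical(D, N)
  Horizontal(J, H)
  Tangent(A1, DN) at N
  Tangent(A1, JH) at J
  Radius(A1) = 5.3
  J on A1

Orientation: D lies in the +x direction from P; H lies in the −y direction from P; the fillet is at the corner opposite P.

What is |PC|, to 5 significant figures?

28.214

P is at the origin; PD is horizontal with |PD| = 25.3 and D on the +x side, so D = (25.300, 0.0000). PH is vertical with |PH| = 25.2 and H on the −y side, so H = (0.0000, -25.200). The virtual corner opposite P is at (25.300, -25.200). A1 meets DN tangentially, so CN is at right angles to DN and A1 meets JH tangentially, so CJ is at right angles to JH, with radius 5.3, so the center C sits 5.3 in from both sides at C = (20.000, -19.900). Then |PC| = |C − P| = 28.214.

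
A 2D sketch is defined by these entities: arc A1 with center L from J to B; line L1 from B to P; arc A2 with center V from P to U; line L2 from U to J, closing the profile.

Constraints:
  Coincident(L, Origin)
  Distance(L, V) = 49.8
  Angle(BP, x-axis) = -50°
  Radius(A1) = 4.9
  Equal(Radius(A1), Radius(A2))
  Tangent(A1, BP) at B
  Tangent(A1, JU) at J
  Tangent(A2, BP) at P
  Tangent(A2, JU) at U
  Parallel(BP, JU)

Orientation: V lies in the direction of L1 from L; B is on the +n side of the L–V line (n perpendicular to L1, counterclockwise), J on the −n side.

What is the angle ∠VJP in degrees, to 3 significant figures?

5.51°

The slot axis is L1's direction at -50.0°, so u = (cos -50.0°, sin -50.0°) = (0.643, -0.766) and n = (−sin -50.0°, cos -50.0°) = (0.766, 0.643). L is at the origin and V lies 49.8 along u from L, so V = 49.8·u = (32.0, -38.1). Tangency of A1 to both parallel lines with radius 4.9 puts B and J at L ± 4.9·n: B = (3.75, 3.15), J = (-3.75, -3.15). Equal radii place P and U the same way about V: P = V + 4.9·n = (35.8, -35.0), U = V − 4.9·n = (28.3, -41.3). Then cos ∠VJP = JV·JP / (|JV||JP|), giving 5.51°.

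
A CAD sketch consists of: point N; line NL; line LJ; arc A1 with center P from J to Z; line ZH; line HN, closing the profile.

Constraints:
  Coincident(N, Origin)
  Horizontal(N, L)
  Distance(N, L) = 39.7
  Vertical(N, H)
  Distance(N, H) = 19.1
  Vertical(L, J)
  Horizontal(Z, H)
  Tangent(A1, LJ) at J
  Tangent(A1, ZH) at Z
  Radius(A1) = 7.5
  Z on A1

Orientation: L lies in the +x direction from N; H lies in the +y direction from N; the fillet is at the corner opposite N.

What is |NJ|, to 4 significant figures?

41.36

The virtual corner opposite N is at (39.70, 19.10). A1 meets LJ tangentially, so PJ is at right angles to LJ and tangency of A1 to ZH means the radius PZ is perpendicular to ZH, with radius 7.5, so the center P sits 7.5 in from both sides at P = (32.20, 11.60). That places the tangent points at J = (39.70, 11.60) on LJ and Z = (32.20, 19.10) on ZH. Then |NJ| = |J − N| = 41.36.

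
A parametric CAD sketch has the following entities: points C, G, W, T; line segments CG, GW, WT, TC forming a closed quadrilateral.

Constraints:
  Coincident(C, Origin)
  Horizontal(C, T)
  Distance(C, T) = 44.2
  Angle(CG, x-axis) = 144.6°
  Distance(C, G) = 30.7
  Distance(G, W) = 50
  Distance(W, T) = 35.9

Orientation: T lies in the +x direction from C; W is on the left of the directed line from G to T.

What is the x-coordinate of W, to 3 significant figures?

23.6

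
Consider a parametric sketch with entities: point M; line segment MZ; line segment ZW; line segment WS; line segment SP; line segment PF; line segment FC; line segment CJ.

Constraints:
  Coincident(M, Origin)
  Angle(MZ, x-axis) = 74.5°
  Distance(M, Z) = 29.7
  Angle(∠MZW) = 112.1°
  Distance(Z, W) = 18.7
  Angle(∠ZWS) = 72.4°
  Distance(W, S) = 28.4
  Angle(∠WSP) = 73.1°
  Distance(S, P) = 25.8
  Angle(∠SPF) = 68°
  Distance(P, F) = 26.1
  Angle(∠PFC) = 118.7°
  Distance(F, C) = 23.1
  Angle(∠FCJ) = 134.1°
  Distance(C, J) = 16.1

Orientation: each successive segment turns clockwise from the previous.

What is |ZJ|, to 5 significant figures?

43.063

∠PFC = 118.7° gives FC at -21.200° from the x-axis; with |FC| = 23.1, C = (39.794, 23.422). ∠FCJ = 134.1° gives CJ at -67.100° from the x-axis; with |CJ| = 16.1, J = (46.059, 8.5905). Then |ZJ| = |J − Z| = 43.063.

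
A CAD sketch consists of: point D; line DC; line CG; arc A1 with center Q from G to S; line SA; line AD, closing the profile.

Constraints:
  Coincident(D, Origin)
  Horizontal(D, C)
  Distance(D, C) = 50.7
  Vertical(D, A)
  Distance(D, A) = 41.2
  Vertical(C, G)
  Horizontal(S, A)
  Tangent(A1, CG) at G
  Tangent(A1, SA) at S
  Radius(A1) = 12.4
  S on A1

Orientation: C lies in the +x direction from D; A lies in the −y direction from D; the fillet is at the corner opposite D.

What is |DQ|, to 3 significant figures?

47.9

D and A share the same x with |DA| = 41.2 and A on the −y side, so A = (0.00, -41.2). The virtual corner opposite D is at (50.7, -41.2). Since A1 is tangent to CG there, QG ⟂ CG and the tangent condition forces QS to be normal to SA, with radius 12.4, so the center Q sits 12.4 in from both sides at Q = (38.3, -28.8). Then |DQ| = |Q − D| = 47.9.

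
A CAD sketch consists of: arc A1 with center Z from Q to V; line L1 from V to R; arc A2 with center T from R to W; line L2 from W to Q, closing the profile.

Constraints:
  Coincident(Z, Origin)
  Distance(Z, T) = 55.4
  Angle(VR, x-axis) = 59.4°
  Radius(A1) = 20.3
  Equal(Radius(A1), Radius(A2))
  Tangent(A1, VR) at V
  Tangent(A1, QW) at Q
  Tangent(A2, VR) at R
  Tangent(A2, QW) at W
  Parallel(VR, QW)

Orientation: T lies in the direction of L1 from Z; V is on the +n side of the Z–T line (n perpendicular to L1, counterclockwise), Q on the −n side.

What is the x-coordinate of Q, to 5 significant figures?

17.473

Z is at the origin and T lies 55.4 along u from Z, so T = 55.4·u = (28.201, 47.685). Tangency of A1 to both parallel lines with radius 20.3 puts V and Q at Z ± 20.3·n: V = (-17.473, 10.334), Q = (17.473, -10.334). So Q.x = 17.473.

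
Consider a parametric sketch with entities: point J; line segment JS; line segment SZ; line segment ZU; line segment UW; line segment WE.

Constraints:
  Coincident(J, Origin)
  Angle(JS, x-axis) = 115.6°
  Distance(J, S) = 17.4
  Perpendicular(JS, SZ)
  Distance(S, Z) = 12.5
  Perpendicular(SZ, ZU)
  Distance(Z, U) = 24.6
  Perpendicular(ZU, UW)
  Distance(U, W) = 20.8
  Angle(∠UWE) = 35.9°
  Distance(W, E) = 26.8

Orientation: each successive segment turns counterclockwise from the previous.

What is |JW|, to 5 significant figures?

10.988

The perpendicularity gives ZU at right angles to SZ, so ZU runs at -64.400°; with |ZU| = 24.6, U = (-8.1619, -11.894). The perpendicularity gives UW at right angles to ZU, so UW runs at 25.600°; with |UW| = 20.8, W = (10.596, -2.9069). Then |JW| = |W − J| = 10.988.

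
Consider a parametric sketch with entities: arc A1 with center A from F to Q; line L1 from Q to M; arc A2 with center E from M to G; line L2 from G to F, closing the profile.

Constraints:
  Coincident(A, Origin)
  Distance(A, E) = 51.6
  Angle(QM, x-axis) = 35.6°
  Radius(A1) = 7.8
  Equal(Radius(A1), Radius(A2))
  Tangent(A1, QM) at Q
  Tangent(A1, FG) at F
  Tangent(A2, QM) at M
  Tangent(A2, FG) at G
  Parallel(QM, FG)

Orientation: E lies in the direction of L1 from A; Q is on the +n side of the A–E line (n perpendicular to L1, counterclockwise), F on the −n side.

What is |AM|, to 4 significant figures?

52.19

The slot axis is L1's direction at 35.6°, so u = (cos 35.6°, sin 35.6°) = (0.8131, 0.5821) and n = (−sin 35.6°, cos 35.6°) = (-0.5821, 0.8131). A is at the origin and E lies 51.6 along u from A, so E = 51.6·u = (41.96, 30.04). Tangency of A1 to both parallel lines with radius 7.8 puts Q and F at A ± 7.8·n: Q = (-4.541, 6.342), F = (4.541, -6.342). Equal radii place M and G the same way about E: M = E + 7.8·n = (37.42, 36.38), G = E − 7.8·n = (46.50, 23.70). Then |AM| = |M − A| = 52.19.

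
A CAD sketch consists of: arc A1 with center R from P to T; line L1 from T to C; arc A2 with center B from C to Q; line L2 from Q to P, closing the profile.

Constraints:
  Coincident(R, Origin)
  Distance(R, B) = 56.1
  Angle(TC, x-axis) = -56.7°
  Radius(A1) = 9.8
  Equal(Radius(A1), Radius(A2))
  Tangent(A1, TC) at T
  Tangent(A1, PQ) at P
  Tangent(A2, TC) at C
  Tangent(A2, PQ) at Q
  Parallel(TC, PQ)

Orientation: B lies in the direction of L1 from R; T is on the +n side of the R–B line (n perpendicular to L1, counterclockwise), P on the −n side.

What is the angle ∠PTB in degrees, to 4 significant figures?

80.09°

R is at the origin and B lies 56.1 along u from R, so B = 56.1·u = (30.80, -46.89). Tangency of A1 to both parallel lines with radius 9.8 puts T and P at R ± 9.8·n: T = (8.191, 5.380), P = (-8.191, -5.380). Then cos ∠PTB = TP·TB / (|TP||TB|), giving 80.09°.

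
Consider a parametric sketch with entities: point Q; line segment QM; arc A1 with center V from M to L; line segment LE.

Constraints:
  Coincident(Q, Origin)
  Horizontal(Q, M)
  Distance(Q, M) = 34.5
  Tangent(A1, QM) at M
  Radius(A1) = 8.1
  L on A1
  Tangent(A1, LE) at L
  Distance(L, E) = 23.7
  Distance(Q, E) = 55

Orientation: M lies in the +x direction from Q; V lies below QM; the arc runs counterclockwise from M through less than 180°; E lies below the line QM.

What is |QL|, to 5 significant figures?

32.015

Q is at the origin; Q and M share the same y with |QM| = 34.5 and M on the +x side, so M = (34.500, 0.0000). A1 meets QM tangentially, so VM is at right angles to QM, so V = M + (0, -8.1) = (34.500, -8.1000). Since VL ⟂ LE (tangency), |VE| = √(8.1² + 23.7²) = 25.046 regardless of where L sits on A1. So E lies on both circle(Q, 55.0) and circle(V, 25.046); the below-QM intersection is E = (45.801, -30.452). L is the foot of the tangent from E: L = (28.842, -13.896).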